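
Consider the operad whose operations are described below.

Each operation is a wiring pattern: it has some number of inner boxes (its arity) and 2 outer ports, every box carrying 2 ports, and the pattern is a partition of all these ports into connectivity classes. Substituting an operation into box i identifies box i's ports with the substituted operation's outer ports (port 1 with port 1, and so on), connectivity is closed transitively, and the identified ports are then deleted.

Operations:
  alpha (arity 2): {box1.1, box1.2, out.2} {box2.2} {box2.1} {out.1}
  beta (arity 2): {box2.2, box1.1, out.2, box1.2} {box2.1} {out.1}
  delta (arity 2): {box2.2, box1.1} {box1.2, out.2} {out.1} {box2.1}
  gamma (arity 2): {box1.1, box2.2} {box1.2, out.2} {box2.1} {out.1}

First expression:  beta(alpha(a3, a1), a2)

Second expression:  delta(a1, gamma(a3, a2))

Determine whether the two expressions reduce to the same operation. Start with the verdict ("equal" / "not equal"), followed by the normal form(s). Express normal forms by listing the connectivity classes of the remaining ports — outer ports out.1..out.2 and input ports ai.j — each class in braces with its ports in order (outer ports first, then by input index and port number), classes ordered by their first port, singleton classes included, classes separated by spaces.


not equal: they reduce to {out.1} {out.2, a2.2, a3.1, a3.2} {a1.1} {a1.2} {a2.1} and {out.1} {out.2, a1.2} {a1.1, a3.2} {a2.1} {a2.2, a3.1}

The first expression reduces to {out.1} {out.2, a2.2, a3.1, a3.2} {a1.1} {a1.2} {a2.1}
The second expression reduces to {out.1} {out.2, a1.2} {a1.1, a3.2} {a2.1} {a2.2, a3.1}
They disagree, so not equal.


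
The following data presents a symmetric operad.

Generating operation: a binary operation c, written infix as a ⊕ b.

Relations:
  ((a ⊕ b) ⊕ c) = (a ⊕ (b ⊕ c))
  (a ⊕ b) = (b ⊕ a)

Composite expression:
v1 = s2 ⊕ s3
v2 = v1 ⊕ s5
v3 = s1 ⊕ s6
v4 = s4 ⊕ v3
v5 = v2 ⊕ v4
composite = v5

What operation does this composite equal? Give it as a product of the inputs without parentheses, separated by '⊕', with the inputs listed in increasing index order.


Reordering under c is free, so list the s-inputs canonically.
(s2 ⊕ s3) collapses to s2 ⊕ s3
((s2 ⊕ s3) ⊕ s5) collapses to s2 ⊕ s3 ⊕ s5
(s1 ⊕ s6) collapses to s1 ⊕ s6
(s4 ⊕ (s1 ⊕ s6)) collapses to s4 ⊕ s1 ⊕ s6
(((s2 ⊕ s3) ⊕ s5) ⊕ (s4 ⊕ (s1 ⊕ s6))) collapses to s2 ⊕ s3 ⊕ s5 ⊕ s4 ⊕ s1 ⊕ s6
the factors in increasing index order: s1 ⊕ s2 ⊕ s3 ⊕ s4 ⊕ s5 ⊕ s6

s1 ⊕ s2 ⊕ s3 ⊕ s4 ⊕ s5 ⊕ s6


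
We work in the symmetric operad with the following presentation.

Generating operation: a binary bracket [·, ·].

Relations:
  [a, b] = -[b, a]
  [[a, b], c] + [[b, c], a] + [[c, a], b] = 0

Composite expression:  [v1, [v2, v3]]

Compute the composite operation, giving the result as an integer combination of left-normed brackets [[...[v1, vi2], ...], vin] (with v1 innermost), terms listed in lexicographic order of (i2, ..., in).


[[v1, v2], v3] - [[v1, v3], v2]

Expand each bracket as ab - ba; the v1-initial words give the coefficients.
Composite bracket: [v1, [v2, v3]]
Applying ab - ba throughout gives 4 signed words (2^2 = 4).
Coefficients come from the v1-initial words:
  from v1v2v3, sign +1: term +[[v1, v2], v3]
  from v1v3v2, sign -1: term -[[v1, v3], v2]


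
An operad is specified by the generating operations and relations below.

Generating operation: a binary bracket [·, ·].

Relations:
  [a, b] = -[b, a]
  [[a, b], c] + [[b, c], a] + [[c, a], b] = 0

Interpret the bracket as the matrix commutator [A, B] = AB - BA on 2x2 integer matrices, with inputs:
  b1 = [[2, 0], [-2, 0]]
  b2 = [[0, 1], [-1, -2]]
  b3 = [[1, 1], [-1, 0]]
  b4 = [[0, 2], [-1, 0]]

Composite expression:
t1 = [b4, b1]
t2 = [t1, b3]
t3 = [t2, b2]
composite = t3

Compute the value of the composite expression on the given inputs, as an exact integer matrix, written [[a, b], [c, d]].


[[14, 20], [-8, -14]]

[b4, b1] = [[-4, -4], [-2, 4]]
[[b4, b1], b3] = [[6, -4], [-10, -6]]
[[[b4, b1], b3], b2] = [[14, 20], [-8, -14]]


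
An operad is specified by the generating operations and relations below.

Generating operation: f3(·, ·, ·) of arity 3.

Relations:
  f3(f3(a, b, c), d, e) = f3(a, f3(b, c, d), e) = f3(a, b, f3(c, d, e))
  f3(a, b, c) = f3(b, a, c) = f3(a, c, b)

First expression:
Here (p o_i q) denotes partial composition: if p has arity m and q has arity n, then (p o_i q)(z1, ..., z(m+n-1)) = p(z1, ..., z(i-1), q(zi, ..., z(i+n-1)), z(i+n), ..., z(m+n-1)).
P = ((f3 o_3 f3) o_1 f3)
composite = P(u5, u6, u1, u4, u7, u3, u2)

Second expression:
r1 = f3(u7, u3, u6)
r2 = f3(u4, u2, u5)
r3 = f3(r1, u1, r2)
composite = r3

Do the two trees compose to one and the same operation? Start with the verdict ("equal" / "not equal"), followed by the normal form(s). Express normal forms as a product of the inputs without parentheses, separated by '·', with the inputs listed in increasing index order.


equal; both compose to u1 · u2 · u3 · u4 · u5 · u6 · u7

Normal form of the first expression: u1 · u2 · u3 · u4 · u5 · u6 · u7
Normal form of the second expression: u1 · u2 · u3 · u4 · u5 · u6 · u7
One common form — equal.


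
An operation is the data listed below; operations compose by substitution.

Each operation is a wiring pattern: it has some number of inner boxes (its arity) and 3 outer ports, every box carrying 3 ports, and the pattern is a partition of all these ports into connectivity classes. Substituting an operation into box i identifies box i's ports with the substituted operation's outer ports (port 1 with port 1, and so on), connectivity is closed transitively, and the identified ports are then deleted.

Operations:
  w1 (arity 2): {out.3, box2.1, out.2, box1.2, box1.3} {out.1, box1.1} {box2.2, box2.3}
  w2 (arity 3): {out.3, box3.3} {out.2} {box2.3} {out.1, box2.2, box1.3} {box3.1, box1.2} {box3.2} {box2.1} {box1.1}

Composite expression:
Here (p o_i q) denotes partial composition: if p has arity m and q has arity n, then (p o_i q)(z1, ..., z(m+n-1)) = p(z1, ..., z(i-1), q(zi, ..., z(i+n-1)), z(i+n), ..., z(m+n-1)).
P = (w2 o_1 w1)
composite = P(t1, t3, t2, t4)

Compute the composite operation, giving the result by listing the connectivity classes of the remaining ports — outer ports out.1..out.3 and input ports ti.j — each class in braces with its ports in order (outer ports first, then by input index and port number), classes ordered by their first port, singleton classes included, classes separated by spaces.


{out.1, t1.2, t1.3, t2.2, t3.1, t4.1} {out.2} {out.3, t4.3} {t1.1} {t2.1} {t2.3} {t3.2, t3.3} {t4.2}


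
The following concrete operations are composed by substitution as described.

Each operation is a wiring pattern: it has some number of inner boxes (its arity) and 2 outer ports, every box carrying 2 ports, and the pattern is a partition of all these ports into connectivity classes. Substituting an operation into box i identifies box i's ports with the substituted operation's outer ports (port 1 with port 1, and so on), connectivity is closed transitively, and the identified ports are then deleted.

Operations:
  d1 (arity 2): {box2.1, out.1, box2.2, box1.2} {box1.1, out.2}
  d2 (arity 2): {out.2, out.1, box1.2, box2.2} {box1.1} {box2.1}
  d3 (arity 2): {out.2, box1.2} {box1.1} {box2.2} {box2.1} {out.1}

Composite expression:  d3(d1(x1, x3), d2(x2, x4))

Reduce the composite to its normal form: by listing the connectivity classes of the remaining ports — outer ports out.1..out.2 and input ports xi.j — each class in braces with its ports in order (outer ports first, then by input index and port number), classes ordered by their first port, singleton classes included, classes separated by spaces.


{out.1} {out.2, x1.1} {x1.2, x3.1, x3.2} {x2.1} {x2.2, x4.2} {x4.1}


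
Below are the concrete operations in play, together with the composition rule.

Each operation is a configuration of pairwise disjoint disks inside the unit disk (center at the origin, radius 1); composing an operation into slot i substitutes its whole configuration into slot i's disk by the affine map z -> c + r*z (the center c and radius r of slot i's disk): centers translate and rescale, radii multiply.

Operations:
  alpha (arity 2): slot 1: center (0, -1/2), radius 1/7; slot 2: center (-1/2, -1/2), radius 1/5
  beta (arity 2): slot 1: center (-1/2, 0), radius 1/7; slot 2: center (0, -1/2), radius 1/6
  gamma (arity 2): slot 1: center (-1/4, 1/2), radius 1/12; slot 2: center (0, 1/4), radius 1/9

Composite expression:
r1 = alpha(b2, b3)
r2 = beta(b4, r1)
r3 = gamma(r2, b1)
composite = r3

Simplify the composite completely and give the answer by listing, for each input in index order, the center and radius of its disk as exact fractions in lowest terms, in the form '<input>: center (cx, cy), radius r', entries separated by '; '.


b1: center (0, 1/4), radius 1/9; b2: center (-1/4, 65/144), radius 1/504; b3: center (-37/144, 65/144), radius 1/360; b4: center (-7/24, 1/2), radius 1/84


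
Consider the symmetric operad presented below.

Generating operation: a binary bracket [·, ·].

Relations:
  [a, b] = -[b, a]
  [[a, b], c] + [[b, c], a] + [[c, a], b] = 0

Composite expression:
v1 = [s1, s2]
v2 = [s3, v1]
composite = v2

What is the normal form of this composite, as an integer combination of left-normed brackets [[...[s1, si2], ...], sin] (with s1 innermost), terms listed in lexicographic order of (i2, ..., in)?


-[[s1, s2], s3]


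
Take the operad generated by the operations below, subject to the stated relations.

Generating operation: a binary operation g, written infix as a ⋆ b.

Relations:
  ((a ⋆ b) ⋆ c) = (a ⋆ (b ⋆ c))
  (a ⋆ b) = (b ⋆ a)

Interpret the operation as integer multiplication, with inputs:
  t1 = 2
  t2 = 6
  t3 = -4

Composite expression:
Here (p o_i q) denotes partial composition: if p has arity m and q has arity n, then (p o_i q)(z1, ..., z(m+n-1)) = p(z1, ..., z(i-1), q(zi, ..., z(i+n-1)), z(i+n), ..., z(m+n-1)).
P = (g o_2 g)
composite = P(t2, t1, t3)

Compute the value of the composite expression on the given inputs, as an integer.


-48

(t1 ⋆ t3) = -8
(t2 ⋆ (t1 ⋆ t3)) = -48


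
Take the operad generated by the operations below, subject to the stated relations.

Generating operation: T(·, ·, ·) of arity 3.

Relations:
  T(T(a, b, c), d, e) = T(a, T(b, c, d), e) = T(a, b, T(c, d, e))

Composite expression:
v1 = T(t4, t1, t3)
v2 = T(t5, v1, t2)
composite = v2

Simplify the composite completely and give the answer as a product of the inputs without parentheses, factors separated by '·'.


All parenthesizations of T agree; list the t-inputs left to right.
T(t4, t1, t3) unparenthesizes to t4 · t1 · t3
T(t5, T(t4, t1, t3), t2) unparenthesizes to t5 · t4 · t1 · t3 · t2

t5 · t4 · t1 · t3 · t2


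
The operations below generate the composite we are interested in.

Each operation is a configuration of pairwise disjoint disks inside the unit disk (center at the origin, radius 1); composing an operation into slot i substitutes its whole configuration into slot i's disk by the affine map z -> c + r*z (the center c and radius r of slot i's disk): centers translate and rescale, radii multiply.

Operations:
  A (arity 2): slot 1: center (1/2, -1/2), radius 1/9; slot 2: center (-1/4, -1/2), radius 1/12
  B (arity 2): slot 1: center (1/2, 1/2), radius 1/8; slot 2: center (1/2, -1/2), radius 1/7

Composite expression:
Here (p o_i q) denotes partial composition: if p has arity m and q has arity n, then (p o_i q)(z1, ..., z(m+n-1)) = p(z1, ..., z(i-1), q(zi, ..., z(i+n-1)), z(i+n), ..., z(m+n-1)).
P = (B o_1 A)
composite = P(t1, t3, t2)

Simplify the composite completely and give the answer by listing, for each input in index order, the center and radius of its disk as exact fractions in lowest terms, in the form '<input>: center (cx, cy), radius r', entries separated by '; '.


t1: center (9/16, 7/16), radius 1/72; t2: center (1/2, -1/2), radius 1/7; t3: center (15/32, 7/16), radius 1/96

Affine substitution under B: radii multiply and t-centers shift.
t1 passes through 2 substitutions, ending at center (9/16, 7/16), radius 1/72
t3 passes through 2 substitutions, ending at center (15/32, 7/16), radius 1/96
t2 passes through 1 substitution, ending at center (1/2, -1/2), radius 1/7


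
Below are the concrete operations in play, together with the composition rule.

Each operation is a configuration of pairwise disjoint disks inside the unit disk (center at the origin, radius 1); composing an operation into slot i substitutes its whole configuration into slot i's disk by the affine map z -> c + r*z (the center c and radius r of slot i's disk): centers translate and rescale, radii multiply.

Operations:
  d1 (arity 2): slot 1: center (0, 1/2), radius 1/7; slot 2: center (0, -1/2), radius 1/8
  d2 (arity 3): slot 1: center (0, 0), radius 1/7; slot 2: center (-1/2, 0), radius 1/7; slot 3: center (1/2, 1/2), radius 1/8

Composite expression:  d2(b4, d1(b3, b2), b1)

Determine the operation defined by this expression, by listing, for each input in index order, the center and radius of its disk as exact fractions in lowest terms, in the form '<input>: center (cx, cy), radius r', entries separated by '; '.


b1: center (1/2, 1/2), radius 1/8; b2: center (-1/2, -1/14), radius 1/56; b3: center (-1/2, 1/14), radius 1/49; b4: center (0, 0), radius 1/7

Nesting under d2 composes maps z -> c + r*z down each b-path.
tracing b4 down its 1-map path: center (0, 0), radius 1/7
tracing b3 down its 2-map path: center (-1/2, 1/14), radius 1/49
tracing b2 down its 2-map path: center (-1/2, -1/14), radius 1/56
tracing b1 down its 1-map path: center (1/2, 1/2), radius 1/8


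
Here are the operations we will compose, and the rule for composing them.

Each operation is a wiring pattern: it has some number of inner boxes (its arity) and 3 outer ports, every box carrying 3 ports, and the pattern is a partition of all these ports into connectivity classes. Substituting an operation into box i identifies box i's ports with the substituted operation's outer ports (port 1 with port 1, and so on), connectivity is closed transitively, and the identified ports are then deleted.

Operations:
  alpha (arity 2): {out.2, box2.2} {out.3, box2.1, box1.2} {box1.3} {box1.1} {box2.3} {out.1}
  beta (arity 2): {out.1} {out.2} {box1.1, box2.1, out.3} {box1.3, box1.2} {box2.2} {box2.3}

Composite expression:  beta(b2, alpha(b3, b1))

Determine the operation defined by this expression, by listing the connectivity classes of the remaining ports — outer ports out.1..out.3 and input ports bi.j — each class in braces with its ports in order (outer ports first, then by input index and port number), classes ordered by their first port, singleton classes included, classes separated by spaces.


Reachability decides: close wires over beta-identified ports.
composing alpha on (b3, b1), with out.j its own outer ports: {out.1} {out.2, b1.2} {out.3, b1.1, b3.2} {b1.3} {b3.1} {b3.3}
composing beta on (b2, b3, b1), with out.j its own outer ports: {out.1} {out.2} {out.3, b2.1} {b1.1, b3.2} {b1.2} {b1.3} {b2.2, b2.3} {b3.1} {b3.3}

{out.1} {out.2} {out.3, b2.1} {b1.1, b3.2} {b1.2} {b1.3} {b2.2, b2.3} {b3.1} {b3.3}


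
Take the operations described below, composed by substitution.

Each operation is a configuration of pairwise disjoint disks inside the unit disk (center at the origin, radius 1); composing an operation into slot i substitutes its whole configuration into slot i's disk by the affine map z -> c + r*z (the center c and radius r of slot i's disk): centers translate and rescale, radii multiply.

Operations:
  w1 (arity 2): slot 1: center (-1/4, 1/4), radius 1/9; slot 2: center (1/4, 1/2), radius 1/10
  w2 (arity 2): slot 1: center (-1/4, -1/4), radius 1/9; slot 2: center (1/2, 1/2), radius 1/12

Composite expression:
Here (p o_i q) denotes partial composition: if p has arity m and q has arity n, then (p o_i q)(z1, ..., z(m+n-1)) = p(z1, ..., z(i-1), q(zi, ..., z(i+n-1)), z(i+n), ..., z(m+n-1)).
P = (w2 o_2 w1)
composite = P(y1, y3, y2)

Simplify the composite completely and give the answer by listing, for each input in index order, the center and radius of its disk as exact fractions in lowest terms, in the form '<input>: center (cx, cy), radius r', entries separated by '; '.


y1: center (-1/4, -1/4), radius 1/9; y2: center (25/48, 13/24), radius 1/120; y3: center (23/48, 25/48), radius 1/108

Only the slot chain above each y matters under w2; compose those maps.
y1 passes through 1 substitution, ending at center (-1/4, -1/4), radius 1/9
y3 passes through 2 substitutions, ending at center (23/48, 25/48), radius 1/108
y2 passes through 2 substitutions, ending at center (25/48, 13/24), radius 1/120


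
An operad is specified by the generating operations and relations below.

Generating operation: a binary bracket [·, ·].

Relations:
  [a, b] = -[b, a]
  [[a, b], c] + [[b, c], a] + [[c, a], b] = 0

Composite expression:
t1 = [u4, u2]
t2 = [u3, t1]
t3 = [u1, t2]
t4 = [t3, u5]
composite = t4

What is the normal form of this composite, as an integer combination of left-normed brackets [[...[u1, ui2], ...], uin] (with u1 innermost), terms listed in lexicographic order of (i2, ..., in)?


[[[[u1, u2], u4], u3], u5] - [[[[u1, u3], u2], u4], u5] + [[[[u1, u3], u4], u2], u5] - [[[[u1, u4], u2], u3], u5]


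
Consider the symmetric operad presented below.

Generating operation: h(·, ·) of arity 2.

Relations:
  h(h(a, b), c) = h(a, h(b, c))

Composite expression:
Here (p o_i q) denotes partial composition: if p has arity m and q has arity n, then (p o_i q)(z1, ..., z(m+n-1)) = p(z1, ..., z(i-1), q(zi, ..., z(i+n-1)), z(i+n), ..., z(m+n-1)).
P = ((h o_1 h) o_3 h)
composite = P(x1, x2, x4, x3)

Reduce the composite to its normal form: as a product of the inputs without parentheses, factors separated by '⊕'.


x1 ⊕ x2 ⊕ x4 ⊕ x3

Every regrouping of h is equal, so read the x-inputs in written order.
h(x1, x2) linearizes to x1 ⊕ x2
h(x4, x3) linearizes to x4 ⊕ x3
h(h(x1, x2), h(x4, x3)) linearizes to x1 ⊕ x2 ⊕ x4 ⊕ x3


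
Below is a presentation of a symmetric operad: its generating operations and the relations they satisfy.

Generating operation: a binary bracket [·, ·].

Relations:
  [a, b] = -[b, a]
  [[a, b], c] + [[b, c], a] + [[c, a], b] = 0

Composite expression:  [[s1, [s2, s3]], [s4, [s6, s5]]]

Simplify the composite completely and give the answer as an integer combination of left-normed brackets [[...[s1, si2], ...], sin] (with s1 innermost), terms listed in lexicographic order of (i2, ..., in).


Skip Jacobi rewriting: expand, keep s1-initial words, read off terms.
Composite bracket: [[s1, [s2, s3]], [s4, [s6, s5]]]
Expanding via [a, b] = ab - ba: 32 signed words (2^5 = 32).
The s1-initial words carry the normal form:
  s1s2s3s4s5s6 (sign -1) contributes -[[[[[s1, s2], s3], s4], s5], s6]
  s1s2s3s4s6s5 (sign +1) contributes +[[[[[s1, s2], s3], s4], s6], s5]
  s1s2s3s5s6s4 (sign +1) contributes +[[[[[s1, s2], s3], s5], s6], s4]
  s1s2s3s6s5s4 (sign -1) contributes -[[[[[s1, s2], s3], s6], s5], s4]
  s1s3s2s4s5s6 (sign +1) contributes +[[[[[s1, s3], s2], s4], s5], s6]
  s1s3s2s4s6s5 (sign -1) contributes -[[[[[s1, s3], s2], s4], s6], s5]
  s1s3s2s5s6s4 (sign -1) contributes -[[[[[s1, s3], s2], s5], s6], s4]
  s1s3s2s6s5s4 (sign +1) contributes +[[[[[s1, s3], s2], s6], s5], s4]

-[[[[[s1, s2], s3], s4], s5], s6] + [[[[[s1, s2], s3], s4], s6], s5] + [[[[[s1, s2], s3], s5], s6], s4] - [[[[[s1, s2], s3], s6], s5], s4] + [[[[[s1, s3], s2], s4], s5], s6] - [[[[[s1, s3], s2], s4], s6], s5] - [[[[[s1, s3], s2], s5], s6], s4] + [[[[[s1, s3], s2], s6], s5], s4]


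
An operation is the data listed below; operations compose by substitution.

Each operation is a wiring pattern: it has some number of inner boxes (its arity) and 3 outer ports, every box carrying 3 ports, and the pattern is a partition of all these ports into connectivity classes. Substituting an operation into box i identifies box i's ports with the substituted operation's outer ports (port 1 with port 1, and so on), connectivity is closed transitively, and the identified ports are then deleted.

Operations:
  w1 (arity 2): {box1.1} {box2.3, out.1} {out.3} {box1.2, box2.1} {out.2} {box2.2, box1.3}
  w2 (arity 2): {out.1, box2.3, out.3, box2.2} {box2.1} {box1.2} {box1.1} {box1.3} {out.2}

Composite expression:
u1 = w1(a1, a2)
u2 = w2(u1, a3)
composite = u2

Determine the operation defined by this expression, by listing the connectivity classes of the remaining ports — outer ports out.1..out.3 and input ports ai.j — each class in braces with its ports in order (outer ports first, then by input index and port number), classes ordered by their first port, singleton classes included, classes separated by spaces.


{out.1, out.3, a3.2, a3.3} {out.2} {a1.1} {a1.2, a2.1} {a1.3, a2.2} {a2.3} {a3.1}

Substituting into w2 glues patterns; closure does the rest.
stage w1: inputs (a1, a2), connectivity {out.1, a2.3} {out.2} {out.3} {a1.1} {a1.2, a2.1} {a1.3, a2.2}, out.j its boundary
stage w2: inputs (a1, a2, a3), connectivity {out.1, out.3, a3.2, a3.3} {out.2} {a1.1} {a1.2, a2.1} {a1.3, a2.2} {a2.3} {a3.1}, out.j its boundary


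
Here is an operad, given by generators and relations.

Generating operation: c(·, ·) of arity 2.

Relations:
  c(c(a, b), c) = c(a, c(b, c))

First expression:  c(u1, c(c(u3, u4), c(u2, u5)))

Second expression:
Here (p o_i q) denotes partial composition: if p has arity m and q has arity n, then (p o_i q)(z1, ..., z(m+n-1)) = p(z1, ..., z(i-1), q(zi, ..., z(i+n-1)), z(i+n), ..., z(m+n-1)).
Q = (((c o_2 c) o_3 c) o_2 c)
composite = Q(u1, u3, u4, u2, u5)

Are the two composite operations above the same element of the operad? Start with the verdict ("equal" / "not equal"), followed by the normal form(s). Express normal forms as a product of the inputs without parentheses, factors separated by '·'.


equal; both compose to u1 · u3 · u4 · u2 · u5

The first expression reduces to u1 · u3 · u4 · u2 · u5
The second expression reduces to u1 · u3 · u4 · u2 · u5
One common form — equal.


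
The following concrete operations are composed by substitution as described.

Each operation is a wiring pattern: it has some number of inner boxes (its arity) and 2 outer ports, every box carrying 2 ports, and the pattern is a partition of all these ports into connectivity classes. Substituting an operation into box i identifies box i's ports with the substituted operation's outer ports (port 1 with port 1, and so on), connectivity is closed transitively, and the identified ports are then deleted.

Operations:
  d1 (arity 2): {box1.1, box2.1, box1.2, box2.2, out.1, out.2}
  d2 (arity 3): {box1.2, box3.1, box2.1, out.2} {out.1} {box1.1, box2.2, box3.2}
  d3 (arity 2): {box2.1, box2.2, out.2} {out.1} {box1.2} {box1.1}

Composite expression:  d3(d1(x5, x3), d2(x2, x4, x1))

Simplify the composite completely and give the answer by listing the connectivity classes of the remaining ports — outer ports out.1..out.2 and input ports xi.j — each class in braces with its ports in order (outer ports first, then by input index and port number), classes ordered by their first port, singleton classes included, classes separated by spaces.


Substituting into d3 glues patterns; closure does the rest.
through d1, on inputs (x5, x3): {out.1, out.2, x3.1, x3.2, x5.1, x5.2} (out.j = stage outer ports)
through d2, on inputs (x2, x4, x1): {out.1} {out.2, x1.1, x2.2, x4.1} {x1.2, x2.1, x4.2} (out.j = stage outer ports)
through d3, on inputs (x5, x3, x2, x4, x1): {out.1} {out.2, x1.1, x2.2, x4.1} {x1.2, x2.1, x4.2} {x3.1, x3.2, x5.1, x5.2} (out.j = stage outer ports)

{out.1} {out.2, x1.1, x2.2, x4.1} {x1.2, x2.1, x4.2} {x3.1, x3.2, x5.1, x5.2}


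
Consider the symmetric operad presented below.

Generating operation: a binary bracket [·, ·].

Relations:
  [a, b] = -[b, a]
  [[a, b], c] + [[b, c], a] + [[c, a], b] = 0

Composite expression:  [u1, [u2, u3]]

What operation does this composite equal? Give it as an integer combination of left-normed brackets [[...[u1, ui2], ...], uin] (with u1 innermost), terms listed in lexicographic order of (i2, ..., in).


[[u1, u2], u3] - [[u1, u3], u2]


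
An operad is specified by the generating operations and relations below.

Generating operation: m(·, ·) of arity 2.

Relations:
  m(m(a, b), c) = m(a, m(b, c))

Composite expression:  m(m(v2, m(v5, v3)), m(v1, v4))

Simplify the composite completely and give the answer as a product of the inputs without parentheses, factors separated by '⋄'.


v2 ⋄ v5 ⋄ v3 ⋄ v1 ⋄ v4


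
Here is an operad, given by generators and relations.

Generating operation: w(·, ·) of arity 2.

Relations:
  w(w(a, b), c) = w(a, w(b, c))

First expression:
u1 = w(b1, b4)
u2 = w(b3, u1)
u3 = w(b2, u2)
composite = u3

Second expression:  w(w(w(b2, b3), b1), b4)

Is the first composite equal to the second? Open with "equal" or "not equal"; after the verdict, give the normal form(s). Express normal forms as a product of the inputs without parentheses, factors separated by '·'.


equal — both sides give b2 · b3 · b1 · b4

The first expression, normalized: b2 · b3 · b1 · b4
The second expression, normalized: b2 · b3 · b1 · b4
The normal forms match — equal.


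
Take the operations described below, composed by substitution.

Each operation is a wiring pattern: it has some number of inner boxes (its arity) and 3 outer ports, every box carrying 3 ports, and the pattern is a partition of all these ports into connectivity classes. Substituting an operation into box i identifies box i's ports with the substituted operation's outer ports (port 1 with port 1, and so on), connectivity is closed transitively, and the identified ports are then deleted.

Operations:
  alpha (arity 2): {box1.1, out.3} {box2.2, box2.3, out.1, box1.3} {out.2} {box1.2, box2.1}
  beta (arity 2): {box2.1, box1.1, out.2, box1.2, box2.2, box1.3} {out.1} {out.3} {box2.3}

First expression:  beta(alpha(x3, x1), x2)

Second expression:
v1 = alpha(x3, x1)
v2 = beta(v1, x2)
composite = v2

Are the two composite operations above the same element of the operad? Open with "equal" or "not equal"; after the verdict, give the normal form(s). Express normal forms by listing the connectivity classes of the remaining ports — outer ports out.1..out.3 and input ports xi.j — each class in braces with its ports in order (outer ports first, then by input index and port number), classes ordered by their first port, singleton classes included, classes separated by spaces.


equal; both compose to {out.1} {out.2, x1.2, x1.3, x2.1, x2.2, x3.1, x3.3} {out.3} {x1.1, x3.2} {x2.3}


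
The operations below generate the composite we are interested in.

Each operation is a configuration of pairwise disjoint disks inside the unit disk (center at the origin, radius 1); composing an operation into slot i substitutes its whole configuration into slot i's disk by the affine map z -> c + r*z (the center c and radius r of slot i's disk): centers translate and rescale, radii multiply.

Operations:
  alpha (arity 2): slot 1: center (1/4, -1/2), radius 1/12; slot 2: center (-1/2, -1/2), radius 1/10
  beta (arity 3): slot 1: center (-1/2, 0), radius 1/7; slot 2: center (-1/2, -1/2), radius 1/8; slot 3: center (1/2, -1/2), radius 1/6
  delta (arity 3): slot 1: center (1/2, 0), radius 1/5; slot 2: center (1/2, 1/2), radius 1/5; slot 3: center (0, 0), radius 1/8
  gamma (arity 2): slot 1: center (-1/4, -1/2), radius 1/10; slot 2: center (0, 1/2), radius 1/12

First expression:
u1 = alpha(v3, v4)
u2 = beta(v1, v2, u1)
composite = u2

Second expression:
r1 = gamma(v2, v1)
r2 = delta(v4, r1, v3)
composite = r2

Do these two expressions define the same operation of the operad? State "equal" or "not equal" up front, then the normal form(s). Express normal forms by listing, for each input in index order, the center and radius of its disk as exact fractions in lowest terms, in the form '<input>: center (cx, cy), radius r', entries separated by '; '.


Normal form of the first expression: v1: center (-1/2, 0), radius 1/7; v2: center (-1/2, -1/2), radius 1/8; v3: center (13/24, -7/12), radius 1/72; v4: center (5/12, -7/12), radius 1/60
Normal form of the second expression: v1: center (1/2, 3/5), radius 1/60; v2: center (9/20, 2/5), radius 1/50; v3: center (0, 0), radius 1/8; v4: center (1/2, 0), radius 1/5
The forms do not match — not equal.

not equal; first: v1: center (-1/2, 0), radius 1/7; v2: center (-1/2, -1/2), radius 1/8; v3: center (13/24, -7/12), radius 1/72; v4: center (5/12, -7/12), radius 1/60; second: v1: center (1/2, 3/5), radius 1/60; v2: center (9/20, 2/5), radius 1/50; v3: center (0, 0), radius 1/8; v4: center (1/2, 0), radius 1/5


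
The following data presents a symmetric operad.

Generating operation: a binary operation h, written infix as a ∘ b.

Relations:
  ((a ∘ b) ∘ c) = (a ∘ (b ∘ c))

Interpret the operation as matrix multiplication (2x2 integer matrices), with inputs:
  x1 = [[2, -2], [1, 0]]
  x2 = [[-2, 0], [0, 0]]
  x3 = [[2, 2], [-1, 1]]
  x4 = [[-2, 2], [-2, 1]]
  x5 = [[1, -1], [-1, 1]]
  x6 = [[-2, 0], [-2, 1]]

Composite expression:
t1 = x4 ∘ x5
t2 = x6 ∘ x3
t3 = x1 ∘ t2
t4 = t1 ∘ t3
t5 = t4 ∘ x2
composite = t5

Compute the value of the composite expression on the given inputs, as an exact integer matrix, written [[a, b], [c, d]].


[[48, 0], [36, 0]]

(x4 ∘ x5) = [[-4, 4], [-3, 3]]
(x6 ∘ x3) = [[-4, -4], [-5, -3]]
(x1 ∘ (x6 ∘ x3)) = [[2, -2], [-4, -4]]
((x4 ∘ x5) ∘ (x1 ∘ (x6 ∘ x3))) = [[-24, -8], [-18, -6]]
(((x4 ∘ x5) ∘ (x1 ∘ (x6 ∘ x3))) ∘ x2) = [[48, 0], [36, 0]]


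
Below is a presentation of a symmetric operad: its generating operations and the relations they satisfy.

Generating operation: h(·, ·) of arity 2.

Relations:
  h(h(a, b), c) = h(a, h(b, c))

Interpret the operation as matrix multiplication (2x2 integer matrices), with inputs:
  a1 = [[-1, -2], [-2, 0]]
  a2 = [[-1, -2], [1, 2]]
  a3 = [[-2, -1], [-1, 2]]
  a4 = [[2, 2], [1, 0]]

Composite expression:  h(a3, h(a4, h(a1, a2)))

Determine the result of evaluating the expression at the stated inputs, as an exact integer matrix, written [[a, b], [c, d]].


h(a1, a2) = [[-1, -2], [2, 4]]
h(a4, h(a1, a2)) = [[2, 4], [-1, -2]]
h(a3, h(a4, h(a1, a2))) = [[-3, -6], [-4, -8]]

[[-3, -6], [-4, -8]]


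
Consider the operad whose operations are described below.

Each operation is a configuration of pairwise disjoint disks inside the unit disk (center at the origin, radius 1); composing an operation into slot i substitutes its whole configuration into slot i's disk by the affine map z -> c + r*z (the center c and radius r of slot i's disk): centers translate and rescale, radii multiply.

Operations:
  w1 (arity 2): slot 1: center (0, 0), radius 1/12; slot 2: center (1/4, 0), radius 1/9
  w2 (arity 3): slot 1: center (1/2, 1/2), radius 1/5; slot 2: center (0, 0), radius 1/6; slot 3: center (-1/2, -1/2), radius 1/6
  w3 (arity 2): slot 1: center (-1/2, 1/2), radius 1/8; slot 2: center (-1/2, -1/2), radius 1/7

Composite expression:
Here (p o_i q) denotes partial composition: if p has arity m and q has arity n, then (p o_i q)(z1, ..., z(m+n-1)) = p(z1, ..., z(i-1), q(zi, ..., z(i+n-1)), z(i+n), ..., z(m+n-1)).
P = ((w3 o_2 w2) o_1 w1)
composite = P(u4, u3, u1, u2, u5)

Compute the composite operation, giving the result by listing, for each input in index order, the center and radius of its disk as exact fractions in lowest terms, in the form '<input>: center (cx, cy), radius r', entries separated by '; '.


u1: center (-3/7, -3/7), radius 1/35; u2: center (-1/2, -1/2), radius 1/42; u3: center (-15/32, 1/2), radius 1/72; u4: center (-1/2, 1/2), radius 1/96; u5: center (-4/7, -4/7), radius 1/42

Below w3, radii multiply path by path; the u-disk centers shift.
input u4: applying the 2 nested substitutions gives center (-1/2, 1/2), radius 1/96
input u3: applying the 2 nested substitutions gives center (-15/32, 1/2), radius 1/72
input u1: applying the 2 nested substitutions gives center (-3/7, -3/7), radius 1/35
input u2: applying the 2 nested substitutions gives center (-1/2, -1/2), radius 1/42
input u5: applying the 2 nested substitutions gives center (-4/7, -4/7), radius 1/42


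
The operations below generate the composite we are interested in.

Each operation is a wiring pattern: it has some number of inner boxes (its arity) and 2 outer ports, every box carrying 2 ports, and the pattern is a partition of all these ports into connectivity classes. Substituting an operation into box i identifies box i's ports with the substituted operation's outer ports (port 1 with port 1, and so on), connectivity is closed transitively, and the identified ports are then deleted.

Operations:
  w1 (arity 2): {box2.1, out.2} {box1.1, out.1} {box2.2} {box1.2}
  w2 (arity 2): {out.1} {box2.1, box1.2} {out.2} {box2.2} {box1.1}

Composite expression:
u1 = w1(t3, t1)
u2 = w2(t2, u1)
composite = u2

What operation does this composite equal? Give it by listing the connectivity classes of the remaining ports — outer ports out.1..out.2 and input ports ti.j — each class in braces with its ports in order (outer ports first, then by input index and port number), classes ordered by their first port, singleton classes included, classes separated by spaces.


{out.1} {out.2} {t1.1} {t1.2} {t2.1} {t2.2, t3.1} {t3.2}


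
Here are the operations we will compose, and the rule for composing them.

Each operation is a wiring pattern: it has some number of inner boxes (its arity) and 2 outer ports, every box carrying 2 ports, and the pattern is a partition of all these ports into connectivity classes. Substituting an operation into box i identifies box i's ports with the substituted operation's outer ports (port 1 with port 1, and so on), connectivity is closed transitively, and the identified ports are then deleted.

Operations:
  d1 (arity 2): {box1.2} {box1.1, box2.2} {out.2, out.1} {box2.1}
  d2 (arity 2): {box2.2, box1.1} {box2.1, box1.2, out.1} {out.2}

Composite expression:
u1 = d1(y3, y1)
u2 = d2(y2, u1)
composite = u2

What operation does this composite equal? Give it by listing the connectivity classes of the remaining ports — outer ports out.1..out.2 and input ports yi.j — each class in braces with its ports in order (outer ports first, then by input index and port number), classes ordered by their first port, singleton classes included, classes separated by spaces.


{out.1, y2.1, y2.2} {out.2} {y1.1} {y1.2, y3.1} {y3.2}

Substituting into d2 glues patterns; closure does the rest.
the subtree at d1 composes to {out.1, out.2} {y1.1} {y1.2, y3.1} {y3.2} on (y3, y1); out.j = own outer ports
the subtree at d2 composes to {out.1, y2.1, y2.2} {out.2} {y1.1} {y1.2, y3.1} {y3.2} on (y2, y3, y1); out.j = own outer ports


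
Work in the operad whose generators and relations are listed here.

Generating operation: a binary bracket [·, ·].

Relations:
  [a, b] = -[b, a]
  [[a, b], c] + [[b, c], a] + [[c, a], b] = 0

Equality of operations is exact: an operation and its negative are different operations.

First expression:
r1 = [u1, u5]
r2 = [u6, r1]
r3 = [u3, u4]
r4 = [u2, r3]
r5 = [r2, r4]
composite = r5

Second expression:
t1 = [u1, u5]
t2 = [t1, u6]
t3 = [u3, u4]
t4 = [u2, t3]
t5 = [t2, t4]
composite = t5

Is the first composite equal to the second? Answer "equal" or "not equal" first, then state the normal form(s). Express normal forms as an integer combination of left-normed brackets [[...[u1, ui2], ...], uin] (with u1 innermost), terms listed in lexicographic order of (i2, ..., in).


not equal: they reduce to -[[[[[u1, u5], u6], u2], u3], u4] + [[[[[u1, u5], u6], u2], u4], u3] + [[[[[u1, u5], u6], u3], u4], u2] - [[[[[u1, u5], u6], u4], u3], u2] and [[[[[u1, u5], u6], u2], u3], u4] - [[[[[u1, u5], u6], u2], u4], u3] - [[[[[u1, u5], u6], u3], u4], u2] + [[[[[u1, u5], u6], u4], u3], u2]

The first expression, normalized: -[[[[[u1, u5], u6], u2], u3], u4] + [[[[[u1, u5], u6], u2], u4], u3] + [[[[[u1, u5], u6], u3], u4], u2] - [[[[[u1, u5], u6], u4], u3], u2]
The second expression, normalized: [[[[[u1, u5], u6], u2], u3], u4] - [[[[[u1, u5], u6], u2], u4], u3] - [[[[[u1, u5], u6], u3], u4], u2] + [[[[[u1, u5], u6], u4], u3], u2]
The normal forms differ: not equal.


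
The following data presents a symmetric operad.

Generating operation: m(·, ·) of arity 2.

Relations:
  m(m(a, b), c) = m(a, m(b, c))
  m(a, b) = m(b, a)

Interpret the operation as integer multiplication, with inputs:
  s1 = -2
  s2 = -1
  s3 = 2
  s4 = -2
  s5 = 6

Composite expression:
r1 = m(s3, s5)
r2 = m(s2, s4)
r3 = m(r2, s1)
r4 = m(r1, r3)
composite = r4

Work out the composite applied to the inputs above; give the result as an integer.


m(s3, s5) = 12
m(s2, s4) = 2
m(m(s2, s4), s1) = -4
m(m(s3, s5), m(m(s2, s4), s1)) = -48

-48


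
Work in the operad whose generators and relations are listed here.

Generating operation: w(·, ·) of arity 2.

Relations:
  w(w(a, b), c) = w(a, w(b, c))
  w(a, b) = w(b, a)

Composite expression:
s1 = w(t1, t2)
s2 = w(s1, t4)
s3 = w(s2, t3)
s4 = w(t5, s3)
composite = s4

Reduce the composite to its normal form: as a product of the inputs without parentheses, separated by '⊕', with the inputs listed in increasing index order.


Key point: w commutes, so take the t-inputs in any fixed order.
w(t1, t2) spells out as t1 ⊕ t2
w(w(t1, t2), t4) spells out as t1 ⊕ t2 ⊕ t4
w(w(w(t1, t2), t4), t3) spells out as t1 ⊕ t2 ⊕ t4 ⊕ t3
w(t5, w(w(w(t1, t2), t4), t3)) spells out as t5 ⊕ t1 ⊕ t2 ⊕ t4 ⊕ t3
the factors in increasing index order: t1 ⊕ t2 ⊕ t3 ⊕ t4 ⊕ t5

t1 ⊕ t2 ⊕ t3 ⊕ t4 ⊕ t5


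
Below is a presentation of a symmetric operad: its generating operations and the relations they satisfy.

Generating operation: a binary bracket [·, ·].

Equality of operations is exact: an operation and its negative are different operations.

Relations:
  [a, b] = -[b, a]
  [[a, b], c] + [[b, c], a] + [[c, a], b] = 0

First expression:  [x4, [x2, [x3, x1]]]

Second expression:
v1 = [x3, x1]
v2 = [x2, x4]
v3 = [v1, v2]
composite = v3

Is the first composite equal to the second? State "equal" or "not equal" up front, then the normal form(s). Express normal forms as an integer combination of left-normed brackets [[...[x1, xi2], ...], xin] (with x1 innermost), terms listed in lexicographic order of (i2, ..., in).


The first composite normalizes to -[[[x1, x3], x2], x4]
The second composite normalizes to -[[[x1, x3], x2], x4] + [[[x1, x3], x4], x2]
The forms do not match — not equal.

not equal; the first gives -[[[x1, x3], x2], x4] and the second -[[[x1, x3], x2], x4] + [[[x1, x3], x4], x2]


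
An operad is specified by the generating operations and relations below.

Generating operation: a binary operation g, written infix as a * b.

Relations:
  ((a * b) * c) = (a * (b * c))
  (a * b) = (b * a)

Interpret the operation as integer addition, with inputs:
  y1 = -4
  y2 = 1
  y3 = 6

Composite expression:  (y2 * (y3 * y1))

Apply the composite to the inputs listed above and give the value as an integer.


(y3 * y1) = 2
(y2 * (y3 * y1)) = 3

3


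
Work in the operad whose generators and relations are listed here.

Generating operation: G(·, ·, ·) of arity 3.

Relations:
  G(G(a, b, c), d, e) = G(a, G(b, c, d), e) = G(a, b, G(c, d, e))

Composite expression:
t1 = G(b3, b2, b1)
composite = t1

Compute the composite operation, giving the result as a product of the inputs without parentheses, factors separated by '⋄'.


b3 ⋄ b2 ⋄ b1

All parenthesizations of G agree; list the b-inputs left to right.
G(b3, b2, b1) unparenthesizes to b3 ⋄ b2 ⋄ b1


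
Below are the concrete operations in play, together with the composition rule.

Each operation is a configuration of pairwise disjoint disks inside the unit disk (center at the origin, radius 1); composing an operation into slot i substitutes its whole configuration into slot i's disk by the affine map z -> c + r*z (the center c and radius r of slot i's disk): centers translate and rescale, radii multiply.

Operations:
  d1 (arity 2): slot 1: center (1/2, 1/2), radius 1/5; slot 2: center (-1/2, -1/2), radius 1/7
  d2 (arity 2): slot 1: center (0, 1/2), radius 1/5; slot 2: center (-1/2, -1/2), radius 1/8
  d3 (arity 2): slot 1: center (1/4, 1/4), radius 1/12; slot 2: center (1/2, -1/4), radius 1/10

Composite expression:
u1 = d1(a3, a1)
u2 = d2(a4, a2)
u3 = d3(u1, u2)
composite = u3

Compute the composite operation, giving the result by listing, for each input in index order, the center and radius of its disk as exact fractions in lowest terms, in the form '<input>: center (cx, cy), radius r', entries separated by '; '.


Each a-disk chains the slot maps above it in d3; radii multiply.
tracing a3 down its 2-map path: center (7/24, 7/24), radius 1/60
tracing a1 down its 2-map path: center (5/24, 5/24), radius 1/84
tracing a4 down its 2-map path: center (1/2, -1/5), radius 1/50
tracing a2 down its 2-map path: center (9/20, -3/10), radius 1/80

a1: center (5/24, 5/24), radius 1/84; a2: center (9/20, -3/10), radius 1/80; a3: center (7/24, 7/24), radius 1/60; a4: center (1/2, -1/5), radius 1/50
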